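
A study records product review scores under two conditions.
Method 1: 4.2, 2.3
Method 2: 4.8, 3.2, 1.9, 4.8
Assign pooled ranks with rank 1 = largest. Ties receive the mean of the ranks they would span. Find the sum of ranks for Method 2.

13

Sorted (descending): 4.8, 4.8, 4.2, 3.2, 2.3, 1.9
The 2 values of 4.8 occupy positions 1–2 → average rank (1+2)/2 = 1.5.
Method 2 values → pooled ranks: 4.8→1.5, 3.2→4, 1.9→6, 4.8→1.5
Rank sum = 1.5 + 4 + 6 + 1.5 = 13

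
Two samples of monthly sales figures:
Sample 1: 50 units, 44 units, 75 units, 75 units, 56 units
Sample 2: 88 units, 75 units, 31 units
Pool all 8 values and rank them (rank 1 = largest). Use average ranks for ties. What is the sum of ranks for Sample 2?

Sorted (descending): 88, 75, 75, 75, 56, 50, 44, 31
The 3 values of 75 occupy positions 2–4 → average rank 3.
Sample 2 values → pooled ranks: 88→1, 75→3, 31→8
Rank sum = 1 + 3 + 8 = 12

12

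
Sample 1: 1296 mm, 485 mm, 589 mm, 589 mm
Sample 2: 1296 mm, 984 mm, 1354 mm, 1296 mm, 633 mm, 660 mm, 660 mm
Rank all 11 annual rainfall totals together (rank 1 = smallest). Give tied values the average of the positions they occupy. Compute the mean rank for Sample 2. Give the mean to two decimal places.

7.29

Sorted (ascending): 485, 589, 589, 633, 660, 660, 984, 1296, 1296, 1296, 1354
The 2 values of 589 occupy positions 2–3 → average rank (2+3)/2 = 2.5.
The 2 values of 660 occupy positions 5–6 → average rank (5+6)/2 = 5.5.
The 3 values of 1296 occupy positions 8–10 → average rank 9.
Sample 2 values → pooled ranks: 1296→9, 984→7, 1354→11, 1296→9, 633→4, 660→5.5, 660→5.5
Mean rank = (9 + 7 + 11 + 9 + 4 + 5.5 + 5.5) / 7 = 7.29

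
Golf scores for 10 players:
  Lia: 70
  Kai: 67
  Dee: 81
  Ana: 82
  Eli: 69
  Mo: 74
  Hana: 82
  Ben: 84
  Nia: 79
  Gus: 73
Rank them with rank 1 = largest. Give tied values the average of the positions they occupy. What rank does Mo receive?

6

Sorted (descending): 84, 82, 82, 81, 79, 74, 73, 70, 69, 67
The 2 values of 82 occupy positions 2–3 → average rank (2+3)/2 = 2.5.
Mo has value 74 → rank 6.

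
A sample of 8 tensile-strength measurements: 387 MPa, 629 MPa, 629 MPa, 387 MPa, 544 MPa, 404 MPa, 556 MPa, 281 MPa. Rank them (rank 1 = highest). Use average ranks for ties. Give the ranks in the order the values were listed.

6.5, 1.5, 1.5, 6.5, 4, 5, 3, 8

Sorted (descending): 629, 629, 556, 544, 404, 387, 387, 281
The 2 values of 629 occupy positions 1–2 → average rank (1+2)/2 = 1.5.
The 2 values of 387 occupy positions 6–7 → average rank (6+7)/2 = 6.5.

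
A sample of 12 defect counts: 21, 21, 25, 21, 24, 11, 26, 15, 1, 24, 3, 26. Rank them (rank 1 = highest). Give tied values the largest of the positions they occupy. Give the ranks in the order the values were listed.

Sorted (descending): 26, 26, 25, 24, 24, 21, 21, 21, 15, 11, 3, 1
The 2 values of 26 occupy positions 1–2 → each gets rank 2.
The 2 values of 24 occupy positions 4–5 → each gets rank 5.
The 3 values of 21 occupy positions 6–8 → each gets rank 8.

8, 8, 3, 8, 5, 10, 2, 9, 12, 5, 11, 2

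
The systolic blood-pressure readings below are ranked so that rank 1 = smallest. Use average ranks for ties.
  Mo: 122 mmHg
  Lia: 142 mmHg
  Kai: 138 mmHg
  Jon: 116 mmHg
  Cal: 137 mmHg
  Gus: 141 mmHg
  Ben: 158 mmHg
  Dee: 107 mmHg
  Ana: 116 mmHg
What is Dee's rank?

Sorted (ascending): 107, 116, 116, 122, 137, 138, 141, 142, 158
The 2 values of 116 occupy positions 2–3 → average rank (2+3)/2 = 2.5.
Dee has value 107 mmHg → rank 1.

1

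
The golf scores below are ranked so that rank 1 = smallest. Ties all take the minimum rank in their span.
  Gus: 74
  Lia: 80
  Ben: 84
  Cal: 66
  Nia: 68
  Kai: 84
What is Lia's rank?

Sorted (ascending): 66, 68, 74, 80, 84, 84
The 2 values of 84 occupy positions 5–6 → each gets rank 5.
Lia has value 80 → rank 4.

4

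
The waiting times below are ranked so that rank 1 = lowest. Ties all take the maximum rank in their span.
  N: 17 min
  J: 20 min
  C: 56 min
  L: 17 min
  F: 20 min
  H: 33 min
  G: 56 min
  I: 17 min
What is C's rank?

8

Sorted (ascending): 17, 17, 17, 20, 20, 33, 56, 56
The 3 values of 17 occupy positions 1–3 → each gets rank 3.
The 2 values of 20 occupy positions 4–5 → each gets rank 5.
The 2 values of 56 occupy positions 7–8 → each gets rank 8.
C has value 56 min → rank 8.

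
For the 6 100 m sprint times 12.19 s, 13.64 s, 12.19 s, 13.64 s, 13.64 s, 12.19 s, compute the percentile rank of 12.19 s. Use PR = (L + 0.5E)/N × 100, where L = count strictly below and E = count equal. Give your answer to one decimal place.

25.0

N = 6.
Strictly below 12.19: 0. Equal to 12.19: 3.
PR = (0 + 0.5·3)/6 × 100 = 25.0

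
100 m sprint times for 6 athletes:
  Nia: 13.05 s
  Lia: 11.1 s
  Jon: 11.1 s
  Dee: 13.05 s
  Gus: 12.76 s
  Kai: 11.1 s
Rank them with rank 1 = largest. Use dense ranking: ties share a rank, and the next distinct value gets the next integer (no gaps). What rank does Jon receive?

3

Sorted (descending): 13.05, 13.05, 12.76, 11.1, 11.1, 11.1
The 2 values of 13.05 share dense rank 1.
The 3 values of 11.1 share dense rank 3.
Remaining distinct values take the next consecutive integers.
Jon has value 11.1 s → rank 3.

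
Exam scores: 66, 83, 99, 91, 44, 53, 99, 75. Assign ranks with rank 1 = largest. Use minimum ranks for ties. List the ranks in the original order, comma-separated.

Sorted (descending): 99, 99, 91, 83, 75, 66, 53, 44
The 2 values of 99 occupy positions 1–2 → each gets rank 1.

6, 4, 1, 3, 8, 7, 1, 5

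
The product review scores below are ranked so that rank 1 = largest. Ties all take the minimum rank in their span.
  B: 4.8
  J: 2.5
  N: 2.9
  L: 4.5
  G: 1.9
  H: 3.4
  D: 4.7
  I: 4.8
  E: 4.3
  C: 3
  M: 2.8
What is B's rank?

Sorted (descending): 4.8, 4.8, 4.7, 4.5, 4.3, 3.4, 3, 2.9, 2.8, 2.5, 1.9
The 2 values of 4.8 occupy positions 1–2 → each gets rank 1.
B has value 4.8 → rank 1.

1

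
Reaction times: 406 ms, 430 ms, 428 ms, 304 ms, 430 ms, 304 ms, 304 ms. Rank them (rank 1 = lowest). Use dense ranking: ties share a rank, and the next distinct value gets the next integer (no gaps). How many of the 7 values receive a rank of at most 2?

4

Sorted (ascending): 304, 304, 304, 406, 428, 430, 430
The 3 values of 304 share dense rank 1.
The 2 values of 430 share dense rank 4.
Remaining distinct values take the next consecutive integers.
Ranks ≤ 2: {1, 1, 1, 2} → 4 values.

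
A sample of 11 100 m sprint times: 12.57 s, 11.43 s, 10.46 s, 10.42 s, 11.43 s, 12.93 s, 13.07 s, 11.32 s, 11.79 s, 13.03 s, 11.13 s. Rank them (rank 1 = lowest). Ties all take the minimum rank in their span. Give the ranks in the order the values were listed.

Sorted (ascending): 10.42, 10.46, 11.13, 11.32, 11.43, 11.43, 11.79, 12.57, 12.93, 13.03, 13.07
The 2 values of 11.43 occupy positions 5–6 → each gets rank 5.

8, 5, 2, 1, 5, 9, 11, 4, 7, 10, 3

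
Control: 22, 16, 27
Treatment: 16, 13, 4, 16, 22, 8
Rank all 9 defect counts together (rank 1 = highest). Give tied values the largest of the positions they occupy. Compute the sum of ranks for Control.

Sorted (descending): 27, 22, 22, 16, 16, 16, 13, 8, 4
The 2 values of 22 occupy positions 2–3 → each gets rank 3.
The 3 values of 16 occupy positions 4–6 → each gets rank 6.
Control values → pooled ranks: 22→3, 16→6, 27→1
Rank sum = 3 + 6 + 1 = 10

10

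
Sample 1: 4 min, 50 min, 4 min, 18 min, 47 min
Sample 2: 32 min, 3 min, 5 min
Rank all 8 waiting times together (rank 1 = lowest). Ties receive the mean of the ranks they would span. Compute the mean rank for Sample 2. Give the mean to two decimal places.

3.67

Sorted (ascending): 3, 4, 4, 5, 18, 32, 47, 50
The 2 values of 4 occupy positions 2–3 → average rank (2+3)/2 = 2.5.
Sample 2 values → pooled ranks: 32→6, 3→1, 5→4
Mean rank = (6 + 1 + 4) / 3 = 3.67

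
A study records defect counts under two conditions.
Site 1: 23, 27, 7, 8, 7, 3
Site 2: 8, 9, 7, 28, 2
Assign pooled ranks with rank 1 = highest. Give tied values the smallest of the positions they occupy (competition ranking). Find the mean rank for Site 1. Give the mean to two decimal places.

5.67

Sorted (descending): 28, 27, 23, 9, 8, 8, 7, 7, 7, 3, 2
The 2 values of 8 occupy positions 5–6 → each gets rank 5.
The 3 values of 7 occupy positions 7–9 → each gets rank 7.
Site 1 values → pooled ranks: 23→3, 27→2, 7→7, 8→5, 7→7, 3→10
Mean rank = (3 + 2 + 7 + 5 + 7 + 10) / 6 = 5.67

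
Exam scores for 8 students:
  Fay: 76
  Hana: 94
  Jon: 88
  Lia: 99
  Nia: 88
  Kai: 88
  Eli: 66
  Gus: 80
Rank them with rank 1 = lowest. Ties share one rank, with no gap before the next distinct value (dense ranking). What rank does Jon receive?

4

Sorted (ascending): 66, 76, 80, 88, 88, 88, 94, 99
The 3 values of 88 share dense rank 4.
Remaining distinct values take the next consecutive integers.
Jon has value 88 → rank 4.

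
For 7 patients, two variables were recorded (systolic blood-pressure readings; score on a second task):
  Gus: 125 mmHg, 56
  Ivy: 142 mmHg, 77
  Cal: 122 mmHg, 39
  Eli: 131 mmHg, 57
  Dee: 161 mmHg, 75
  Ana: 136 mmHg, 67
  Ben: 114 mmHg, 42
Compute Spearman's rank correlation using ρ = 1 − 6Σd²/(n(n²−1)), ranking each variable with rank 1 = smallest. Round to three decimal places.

0.929

Ranks of variable 1: 3, 6, 2, 4, 7, 5, 1
Ranks of variable 2: 3, 7, 1, 4, 6, 5, 2
d = r₁ − r₂: 0, -1, 1, 0, 1, 0, -1
d²: 0, 1, 1, 0, 1, 0, 1; Σd² = 4
ρ = 1 − 6·4/(7·48) = 1 − 24/336 = 0.929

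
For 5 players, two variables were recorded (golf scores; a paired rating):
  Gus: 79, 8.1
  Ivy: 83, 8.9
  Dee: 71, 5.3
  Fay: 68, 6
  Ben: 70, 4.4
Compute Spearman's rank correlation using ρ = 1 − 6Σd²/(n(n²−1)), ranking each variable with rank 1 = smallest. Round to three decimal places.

Ranks of variable 1: 4, 5, 3, 1, 2
Ranks of variable 2: 4, 5, 2, 3, 1
d = r₁ − r₂: 0, 0, 1, -2, 1
d²: 0, 0, 1, 4, 1; Σd² = 6
ρ = 1 − 6·6/(5·24) = 1 − 36/120 = 0.700

0.700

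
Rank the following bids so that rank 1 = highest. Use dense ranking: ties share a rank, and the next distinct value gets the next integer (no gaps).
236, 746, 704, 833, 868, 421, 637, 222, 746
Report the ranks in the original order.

7, 3, 4, 2, 1, 6, 5, 8, 3

Sorted (descending): 868, 833, 746, 746, 704, 637, 421, 236, 222
The 2 values of 746 share dense rank 3.
Remaining distinct values take the next consecutive integers.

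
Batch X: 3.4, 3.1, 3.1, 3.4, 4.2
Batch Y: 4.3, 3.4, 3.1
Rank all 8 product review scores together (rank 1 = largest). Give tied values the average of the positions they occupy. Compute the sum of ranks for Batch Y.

Sorted (descending): 4.3, 4.2, 3.4, 3.4, 3.4, 3.1, 3.1, 3.1
The 3 values of 3.4 occupy positions 3–5 → average rank 4.
The 3 values of 3.1 occupy positions 6–8 → average rank 7.
Batch Y values → pooled ranks: 4.3→1, 3.4→4, 3.1→7
Rank sum = 1 + 4 + 7 = 12

12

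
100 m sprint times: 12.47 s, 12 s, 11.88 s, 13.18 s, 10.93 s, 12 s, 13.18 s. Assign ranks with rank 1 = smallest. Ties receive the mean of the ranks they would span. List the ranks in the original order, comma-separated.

5, 3.5, 2, 6.5, 1, 3.5, 6.5

Sorted (ascending): 10.93, 11.88, 12, 12, 12.47, 13.18, 13.18
The 2 values of 12 occupy positions 3–4 → average rank (3+4)/2 = 3.5.
The 2 values of 13.18 occupy positions 6–7 → average rank (6+7)/2 = 6.5.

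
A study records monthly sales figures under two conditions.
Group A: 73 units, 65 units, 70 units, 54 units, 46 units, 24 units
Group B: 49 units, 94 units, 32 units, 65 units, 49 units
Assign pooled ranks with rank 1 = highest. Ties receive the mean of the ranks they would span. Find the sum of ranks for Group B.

30.5

Sorted (descending): 94, 73, 70, 65, 65, 54, 49, 49, 46, 32, 24
The 2 values of 65 occupy positions 4–5 → average rank (4+5)/2 = 4.5.
The 2 values of 49 occupy positions 7–8 → average rank (7+8)/2 = 7.5.
Group B values → pooled ranks: 49→7.5, 94→1, 32→10, 65→4.5, 49→7.5
Rank sum = 7.5 + 1 + 10 + 4.5 + 7.5 = 30.5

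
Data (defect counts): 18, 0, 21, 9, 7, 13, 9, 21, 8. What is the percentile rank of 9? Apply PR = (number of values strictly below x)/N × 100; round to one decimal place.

33.3

N = 9.
Strictly below 9: 3. Equal to 9: 2.
PR = 3/9 × 100 = 33.3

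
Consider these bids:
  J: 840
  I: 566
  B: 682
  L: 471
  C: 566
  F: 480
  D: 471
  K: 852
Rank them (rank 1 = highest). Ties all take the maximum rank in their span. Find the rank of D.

8

Sorted (descending): 852, 840, 682, 566, 566, 480, 471, 471
The 2 values of 566 occupy positions 4–5 → each gets rank 5.
The 2 values of 471 occupy positions 7–8 → each gets rank 8.
D has value 471 → rank 8.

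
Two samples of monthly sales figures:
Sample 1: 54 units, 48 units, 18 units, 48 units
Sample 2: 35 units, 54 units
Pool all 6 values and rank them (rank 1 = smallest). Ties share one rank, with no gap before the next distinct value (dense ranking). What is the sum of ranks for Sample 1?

Sorted (ascending): 18, 35, 48, 48, 54, 54
The 2 values of 48 share dense rank 3.
The 2 values of 54 share dense rank 4.
Remaining distinct values take the next consecutive integers.
Sample 1 values → pooled ranks: 54→4, 48→3, 18→1, 48→3
Rank sum = 4 + 3 + 1 + 3 = 11

11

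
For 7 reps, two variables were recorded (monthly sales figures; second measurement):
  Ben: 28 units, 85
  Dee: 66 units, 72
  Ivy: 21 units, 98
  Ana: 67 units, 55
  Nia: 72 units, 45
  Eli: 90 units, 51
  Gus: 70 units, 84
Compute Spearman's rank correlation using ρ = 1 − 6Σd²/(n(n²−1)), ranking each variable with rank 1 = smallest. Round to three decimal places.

Ranks of variable 1: 2, 3, 1, 4, 6, 7, 5
Ranks of variable 2: 6, 4, 7, 3, 1, 2, 5
d = r₁ − r₂: -4, -1, -6, 1, 5, 5, 0
d²: 16, 1, 36, 1, 25, 25, 0; Σd² = 104
ρ = 1 − 6·104/(7·48) = 1 − 624/336 = -0.857

-0.857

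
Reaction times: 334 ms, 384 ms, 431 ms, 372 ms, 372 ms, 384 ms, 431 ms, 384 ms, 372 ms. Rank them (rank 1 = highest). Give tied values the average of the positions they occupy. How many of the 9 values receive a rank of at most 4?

Sorted (descending): 431, 431, 384, 384, 384, 372, 372, 372, 334
The 2 values of 431 occupy positions 1–2 → average rank (1+2)/2 = 1.5.
The 3 values of 384 occupy positions 3–5 → average rank 4.
The 3 values of 372 occupy positions 6–8 → average rank 7.
Ranks ≤ 4: {1.5, 1.5, 4, 4, 4} → 5 values.

5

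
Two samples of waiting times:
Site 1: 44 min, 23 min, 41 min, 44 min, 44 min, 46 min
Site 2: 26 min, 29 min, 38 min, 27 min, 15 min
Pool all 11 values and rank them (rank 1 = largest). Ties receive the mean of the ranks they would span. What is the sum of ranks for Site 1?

25

Sorted (descending): 46, 44, 44, 44, 41, 38, 29, 27, 26, 23, 15
The 3 values of 44 occupy positions 2–4 → average rank 3.
Site 1 values → pooled ranks: 44→3, 23→10, 41→5, 44→3, 44→3, 46→1
Rank sum = 3 + 10 + 5 + 3 + 3 + 1 = 25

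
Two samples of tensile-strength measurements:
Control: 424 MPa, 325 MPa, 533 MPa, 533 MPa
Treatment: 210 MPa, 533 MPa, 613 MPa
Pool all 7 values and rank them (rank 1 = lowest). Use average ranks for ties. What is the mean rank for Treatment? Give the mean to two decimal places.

4.33

Sorted (ascending): 210, 325, 424, 533, 533, 533, 613
The 3 values of 533 occupy positions 4–6 → average rank 5.
Treatment values → pooled ranks: 210→1, 533→5, 613→7
Mean rank = (1 + 5 + 7) / 3 = 4.33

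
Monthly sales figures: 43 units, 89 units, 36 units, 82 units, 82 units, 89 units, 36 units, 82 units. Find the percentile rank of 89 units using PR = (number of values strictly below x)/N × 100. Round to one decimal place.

N = 8.
Strictly below 89: 6. Equal to 89: 2.
PR = 6/8 × 100 = 75.0

75.0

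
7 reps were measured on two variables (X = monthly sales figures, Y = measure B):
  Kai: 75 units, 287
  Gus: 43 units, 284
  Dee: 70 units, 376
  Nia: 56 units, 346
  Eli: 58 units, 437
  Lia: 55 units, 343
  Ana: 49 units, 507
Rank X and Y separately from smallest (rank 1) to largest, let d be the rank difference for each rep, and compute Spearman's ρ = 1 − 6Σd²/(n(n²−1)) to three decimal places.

0.071

Ranks of variable 1: 7, 1, 6, 4, 5, 3, 2
Ranks of variable 2: 2, 1, 5, 4, 6, 3, 7
d = r₁ − r₂: 5, 0, 1, 0, -1, 0, -5
d²: 25, 0, 1, 0, 1, 0, 25; Σd² = 52
ρ = 1 − 6·52/(7·48) = 1 − 312/336 = 0.071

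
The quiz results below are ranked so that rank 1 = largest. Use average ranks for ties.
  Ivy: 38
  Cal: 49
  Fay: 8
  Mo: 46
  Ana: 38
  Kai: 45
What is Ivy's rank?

4.5

Sorted (descending): 49, 46, 45, 38, 38, 8
The 2 values of 38 occupy positions 4–5 → average rank (4+5)/2 = 4.5.
Ivy has value 38 → rank 4.5.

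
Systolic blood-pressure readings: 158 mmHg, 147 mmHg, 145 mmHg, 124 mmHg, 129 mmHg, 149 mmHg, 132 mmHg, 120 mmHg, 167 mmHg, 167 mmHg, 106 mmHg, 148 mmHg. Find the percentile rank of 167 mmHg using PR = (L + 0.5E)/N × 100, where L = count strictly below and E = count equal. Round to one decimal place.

N = 12.
Strictly below 167: 10. Equal to 167: 2.
PR = (10 + 0.5·2)/12 × 100 = 91.7

91.7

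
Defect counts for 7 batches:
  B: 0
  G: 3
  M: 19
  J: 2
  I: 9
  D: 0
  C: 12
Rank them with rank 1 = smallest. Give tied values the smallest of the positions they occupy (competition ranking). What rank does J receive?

3

Sorted (ascending): 0, 0, 2, 3, 9, 12, 19
The 2 values of 0 occupy positions 1–2 → each gets rank 1.
J has value 2 → rank 3.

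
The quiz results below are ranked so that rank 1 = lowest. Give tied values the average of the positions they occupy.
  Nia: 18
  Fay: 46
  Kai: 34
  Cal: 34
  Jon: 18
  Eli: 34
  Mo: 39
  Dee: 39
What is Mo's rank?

6.5

Sorted (ascending): 18, 18, 34, 34, 34, 39, 39, 46
The 2 values of 18 occupy positions 1–2 → average rank (1+2)/2 = 1.5.
The 3 values of 34 occupy positions 3–5 → average rank 4.
The 2 values of 39 occupy positions 6–7 → average rank (6+7)/2 = 6.5.
Mo has value 39 → rank 6.5.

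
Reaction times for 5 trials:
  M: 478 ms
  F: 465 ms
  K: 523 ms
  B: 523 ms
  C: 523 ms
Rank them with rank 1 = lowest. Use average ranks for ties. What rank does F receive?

1

Sorted (ascending): 465, 478, 523, 523, 523
The 3 values of 523 occupy positions 3–5 → average rank 4.
F has value 465 ms → rank 1.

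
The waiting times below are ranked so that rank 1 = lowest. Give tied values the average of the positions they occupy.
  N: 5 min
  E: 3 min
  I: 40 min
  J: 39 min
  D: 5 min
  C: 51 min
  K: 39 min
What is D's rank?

2.5

Sorted (ascending): 3, 5, 5, 39, 39, 40, 51
The 2 values of 5 occupy positions 2–3 → average rank (2+3)/2 = 2.5.
The 2 values of 39 occupy positions 4–5 → average rank (4+5)/2 = 4.5.
D has value 5 min → rank 2.5.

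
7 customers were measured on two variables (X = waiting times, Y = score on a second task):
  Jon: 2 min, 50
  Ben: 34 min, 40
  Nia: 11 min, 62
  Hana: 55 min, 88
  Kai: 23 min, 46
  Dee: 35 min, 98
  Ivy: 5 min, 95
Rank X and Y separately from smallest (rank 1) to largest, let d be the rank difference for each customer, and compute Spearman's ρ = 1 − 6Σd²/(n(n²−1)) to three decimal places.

Ranks of variable 1: 1, 5, 3, 7, 4, 6, 2
Ranks of variable 2: 3, 1, 4, 5, 2, 7, 6
d = r₁ − r₂: -2, 4, -1, 2, 2, -1, -4
d²: 4, 16, 1, 4, 4, 1, 16; Σd² = 46
ρ = 1 − 6·46/(7·48) = 1 − 276/336 = 0.179

0.179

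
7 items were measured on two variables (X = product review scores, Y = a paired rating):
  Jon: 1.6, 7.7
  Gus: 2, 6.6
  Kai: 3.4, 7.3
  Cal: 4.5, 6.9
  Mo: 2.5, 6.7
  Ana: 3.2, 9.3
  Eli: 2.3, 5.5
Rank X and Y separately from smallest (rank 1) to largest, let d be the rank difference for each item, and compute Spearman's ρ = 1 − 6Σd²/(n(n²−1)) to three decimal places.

0.214

Ranks of variable 1: 1, 2, 6, 7, 4, 5, 3
Ranks of variable 2: 6, 2, 5, 4, 3, 7, 1
d = r₁ − r₂: -5, 0, 1, 3, 1, -2, 2
d²: 25, 0, 1, 9, 1, 4, 4; Σd² = 44
ρ = 1 − 6·44/(7·48) = 1 − 264/336 = 0.214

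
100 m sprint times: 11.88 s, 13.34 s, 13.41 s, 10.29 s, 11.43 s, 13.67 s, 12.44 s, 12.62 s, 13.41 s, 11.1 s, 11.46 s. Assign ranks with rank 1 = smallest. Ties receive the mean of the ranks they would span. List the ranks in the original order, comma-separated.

Sorted (ascending): 10.29, 11.1, 11.43, 11.46, 11.88, 12.44, 12.62, 13.34, 13.41, 13.41, 13.67
The 2 values of 13.41 occupy positions 9–10 → average rank (9+10)/2 = 9.5.

5, 8, 9.5, 1, 3, 11, 6, 7, 9.5, 2, 4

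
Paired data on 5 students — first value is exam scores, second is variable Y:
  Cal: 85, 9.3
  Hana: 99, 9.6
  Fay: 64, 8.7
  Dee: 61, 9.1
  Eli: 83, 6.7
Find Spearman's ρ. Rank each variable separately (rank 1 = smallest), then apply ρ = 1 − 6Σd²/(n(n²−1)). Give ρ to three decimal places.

Ranks of variable 1: 4, 5, 2, 1, 3
Ranks of variable 2: 4, 5, 2, 3, 1
d = r₁ − r₂: 0, 0, 0, -2, 2
d²: 0, 0, 0, 4, 4; Σd² = 8
ρ = 1 − 6·8/(5·24) = 1 − 48/120 = 0.600

0.600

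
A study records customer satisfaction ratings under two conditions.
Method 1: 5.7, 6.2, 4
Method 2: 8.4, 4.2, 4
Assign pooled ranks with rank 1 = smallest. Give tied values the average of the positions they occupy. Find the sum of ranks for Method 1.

10.5

Sorted (ascending): 4, 4, 4.2, 5.7, 6.2, 8.4
The 2 values of 4 occupy positions 1–2 → average rank (1+2)/2 = 1.5.
Method 1 values → pooled ranks: 5.7→4, 6.2→5, 4→1.5
Rank sum = 4 + 5 + 1.5 = 10.5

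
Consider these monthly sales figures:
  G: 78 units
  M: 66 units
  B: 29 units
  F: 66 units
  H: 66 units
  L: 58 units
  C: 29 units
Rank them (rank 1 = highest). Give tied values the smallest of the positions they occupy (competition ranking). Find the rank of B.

Sorted (descending): 78, 66, 66, 66, 58, 29, 29
The 3 values of 66 occupy positions 2–4 → each gets rank 2.
The 2 values of 29 occupy positions 6–7 → each gets rank 6.
B has value 29 units → rank 6.

6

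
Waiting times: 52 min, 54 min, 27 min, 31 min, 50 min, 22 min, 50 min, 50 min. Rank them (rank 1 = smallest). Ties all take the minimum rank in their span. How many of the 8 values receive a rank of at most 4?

6

Sorted (ascending): 22, 27, 31, 50, 50, 50, 52, 54
The 3 values of 50 occupy positions 4–6 → each gets rank 4.
Ranks ≤ 4: {1, 2, 3, 4, 4, 4} → 6 values.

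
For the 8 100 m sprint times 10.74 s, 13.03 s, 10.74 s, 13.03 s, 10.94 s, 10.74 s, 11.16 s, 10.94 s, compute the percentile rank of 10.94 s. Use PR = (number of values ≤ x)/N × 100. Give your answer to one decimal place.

62.5

N = 8.
Strictly below 10.94: 3. Equal to 10.94: 2.
PR = 5/8 × 100 = 62.5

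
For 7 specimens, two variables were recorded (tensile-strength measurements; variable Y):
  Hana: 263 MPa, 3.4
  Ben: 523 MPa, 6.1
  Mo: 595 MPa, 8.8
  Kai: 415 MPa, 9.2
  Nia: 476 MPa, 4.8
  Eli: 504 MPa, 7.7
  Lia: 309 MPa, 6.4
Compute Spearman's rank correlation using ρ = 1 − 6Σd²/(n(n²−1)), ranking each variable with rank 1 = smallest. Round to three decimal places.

Ranks of variable 1: 1, 6, 7, 3, 4, 5, 2
Ranks of variable 2: 1, 3, 6, 7, 2, 5, 4
d = r₁ − r₂: 0, 3, 1, -4, 2, 0, -2
d²: 0, 9, 1, 16, 4, 0, 4; Σd² = 34
ρ = 1 − 6·34/(7·48) = 1 − 204/336 = 0.393

0.393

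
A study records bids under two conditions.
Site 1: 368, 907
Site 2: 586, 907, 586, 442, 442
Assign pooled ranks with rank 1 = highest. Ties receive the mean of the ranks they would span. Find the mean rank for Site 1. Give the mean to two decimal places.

Sorted (descending): 907, 907, 586, 586, 442, 442, 368
The 2 values of 907 occupy positions 1–2 → average rank (1+2)/2 = 1.5.
The 2 values of 586 occupy positions 3–4 → average rank (3+4)/2 = 3.5.
The 2 values of 442 occupy positions 5–6 → average rank (5+6)/2 = 5.5.
Site 1 values → pooled ranks: 368→7, 907→1.5
Mean rank = (7 + 1.5) / 2 = 4.25

4.25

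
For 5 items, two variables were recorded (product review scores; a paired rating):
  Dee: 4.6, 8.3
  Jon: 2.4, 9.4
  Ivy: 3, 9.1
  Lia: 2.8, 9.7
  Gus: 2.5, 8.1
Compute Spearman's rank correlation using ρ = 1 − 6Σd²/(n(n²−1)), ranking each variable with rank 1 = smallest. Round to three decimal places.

Ranks of variable 1: 5, 1, 4, 3, 2
Ranks of variable 2: 2, 4, 3, 5, 1
d = r₁ − r₂: 3, -3, 1, -2, 1
d²: 9, 9, 1, 4, 1; Σd² = 24
ρ = 1 − 6·24/(5·24) = 1 − 144/120 = -0.200

-0.200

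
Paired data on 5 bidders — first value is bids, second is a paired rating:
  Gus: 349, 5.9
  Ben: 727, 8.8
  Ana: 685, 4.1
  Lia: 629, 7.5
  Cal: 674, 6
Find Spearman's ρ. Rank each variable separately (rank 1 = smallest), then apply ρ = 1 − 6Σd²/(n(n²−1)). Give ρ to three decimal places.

0.300

Ranks of variable 1: 1, 5, 4, 2, 3
Ranks of variable 2: 2, 5, 1, 4, 3
d = r₁ − r₂: -1, 0, 3, -2, 0
d²: 1, 0, 9, 4, 0; Σd² = 14
ρ = 1 − 6·14/(5·24) = 1 − 84/120 = 0.300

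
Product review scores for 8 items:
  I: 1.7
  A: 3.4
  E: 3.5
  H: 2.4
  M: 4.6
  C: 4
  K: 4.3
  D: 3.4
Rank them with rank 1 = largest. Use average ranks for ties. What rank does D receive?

Sorted (descending): 4.6, 4.3, 4, 3.5, 3.4, 3.4, 2.4, 1.7
The 2 values of 3.4 occupy positions 5–6 → average rank (5+6)/2 = 5.5.
D has value 3.4 → rank 5.5.

5.5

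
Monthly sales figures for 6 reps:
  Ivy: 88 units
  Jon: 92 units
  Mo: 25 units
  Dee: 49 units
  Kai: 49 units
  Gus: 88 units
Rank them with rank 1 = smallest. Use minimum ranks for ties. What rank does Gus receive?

4

Sorted (ascending): 25, 49, 49, 88, 88, 92
The 2 values of 49 occupy positions 2–3 → each gets rank 2.
The 2 values of 88 occupy positions 4–5 → each gets rank 4.
Gus has value 88 units → rank 4.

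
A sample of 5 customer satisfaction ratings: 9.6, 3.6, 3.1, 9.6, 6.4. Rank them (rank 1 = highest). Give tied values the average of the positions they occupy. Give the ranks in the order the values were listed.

1.5, 4, 5, 1.5, 3

Sorted (descending): 9.6, 9.6, 6.4, 3.6, 3.1
The 2 values of 9.6 occupy positions 1–2 → average rank (1+2)/2 = 1.5.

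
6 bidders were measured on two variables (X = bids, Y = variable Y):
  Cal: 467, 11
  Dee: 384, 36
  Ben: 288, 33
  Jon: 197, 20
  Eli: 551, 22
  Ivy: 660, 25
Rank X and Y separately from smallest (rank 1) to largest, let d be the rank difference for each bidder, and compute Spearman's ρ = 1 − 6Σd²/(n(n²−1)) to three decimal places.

Ranks of variable 1: 4, 3, 2, 1, 5, 6
Ranks of variable 2: 1, 6, 5, 2, 3, 4
d = r₁ − r₂: 3, -3, -3, -1, 2, 2
d²: 9, 9, 9, 1, 4, 4; Σd² = 36
ρ = 1 − 6·36/(6·35) = 1 − 216/210 = -0.029

-0.029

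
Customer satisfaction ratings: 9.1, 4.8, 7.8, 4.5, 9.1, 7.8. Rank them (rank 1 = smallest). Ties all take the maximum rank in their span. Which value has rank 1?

4.5

Sorted (ascending): 4.5, 4.8, 7.8, 7.8, 9.1, 9.1
The 2 values of 7.8 occupy positions 3–4 → each gets rank 4.
The 2 values of 9.1 occupy positions 5–6 → each gets rank 6.
Rank 1 → value 4.5.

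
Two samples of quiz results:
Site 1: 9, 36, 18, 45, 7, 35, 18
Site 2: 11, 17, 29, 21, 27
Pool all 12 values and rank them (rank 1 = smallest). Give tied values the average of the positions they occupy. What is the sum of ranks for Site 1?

47

Sorted (ascending): 7, 9, 11, 17, 18, 18, 21, 27, 29, 35, 36, 45
The 2 values of 18 occupy positions 5–6 → average rank (5+6)/2 = 5.5.
Site 1 values → pooled ranks: 9→2, 36→11, 18→5.5, 45→12, 7→1, 35→10, 18→5.5
Rank sum = 2 + 11 + 5.5 + 12 + 1 + 10 + 5.5 = 47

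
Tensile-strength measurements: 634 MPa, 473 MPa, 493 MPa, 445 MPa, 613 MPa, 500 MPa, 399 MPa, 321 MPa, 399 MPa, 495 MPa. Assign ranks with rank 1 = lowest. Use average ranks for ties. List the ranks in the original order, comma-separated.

Sorted (ascending): 321, 399, 399, 445, 473, 493, 495, 500, 613, 634
The 2 values of 399 occupy positions 2–3 → average rank (2+3)/2 = 2.5.

10, 5, 6, 4, 9, 8, 2.5, 1, 2.5, 7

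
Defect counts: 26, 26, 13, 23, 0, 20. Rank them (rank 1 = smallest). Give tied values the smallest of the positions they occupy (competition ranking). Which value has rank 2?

13

Sorted (ascending): 0, 13, 20, 23, 26, 26
The 2 values of 26 occupy positions 5–6 → each gets rank 5.
Rank 2 → value 13.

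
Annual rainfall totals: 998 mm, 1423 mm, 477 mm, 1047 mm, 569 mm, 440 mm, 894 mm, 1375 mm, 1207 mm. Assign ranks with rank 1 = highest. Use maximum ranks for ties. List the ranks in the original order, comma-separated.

5, 1, 8, 4, 7, 9, 6, 2, 3

Sorted (descending): 1423, 1375, 1207, 1047, 998, 894, 569, 477, 440
No ties — each value takes its position as its rank.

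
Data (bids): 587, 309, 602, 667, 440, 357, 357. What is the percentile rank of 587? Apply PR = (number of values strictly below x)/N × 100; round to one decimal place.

N = 7.
Strictly below 587: 4. Equal to 587: 1.
PR = 4/7 × 100 = 57.1

57.1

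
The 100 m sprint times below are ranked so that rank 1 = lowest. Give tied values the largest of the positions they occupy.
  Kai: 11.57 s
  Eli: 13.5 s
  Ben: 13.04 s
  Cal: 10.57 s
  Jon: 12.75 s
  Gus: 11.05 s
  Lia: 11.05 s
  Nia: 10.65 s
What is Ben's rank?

Sorted (ascending): 10.57, 10.65, 11.05, 11.05, 11.57, 12.75, 13.04, 13.5
The 2 values of 11.05 occupy positions 3–4 → each gets rank 4.
Ben has value 13.04 s → rank 7.

7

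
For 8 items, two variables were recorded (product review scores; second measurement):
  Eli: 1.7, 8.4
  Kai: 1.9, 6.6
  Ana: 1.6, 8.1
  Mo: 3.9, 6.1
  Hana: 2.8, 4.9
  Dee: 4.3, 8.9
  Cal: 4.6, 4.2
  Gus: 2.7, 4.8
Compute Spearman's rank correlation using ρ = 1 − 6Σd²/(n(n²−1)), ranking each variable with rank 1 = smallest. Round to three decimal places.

-0.381

Ranks of variable 1: 2, 3, 1, 6, 5, 7, 8, 4
Ranks of variable 2: 7, 5, 6, 4, 3, 8, 1, 2
d = r₁ − r₂: -5, -2, -5, 2, 2, -1, 7, 2
d²: 25, 4, 25, 4, 4, 1, 49, 4; Σd² = 116
ρ = 1 − 6·116/(8·63) = 1 − 696/504 = -0.381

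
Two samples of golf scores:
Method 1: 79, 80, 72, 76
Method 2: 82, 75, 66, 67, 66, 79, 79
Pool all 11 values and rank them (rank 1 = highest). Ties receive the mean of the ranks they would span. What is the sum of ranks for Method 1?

Sorted (descending): 82, 80, 79, 79, 79, 76, 75, 72, 67, 66, 66
The 3 values of 79 occupy positions 3–5 → average rank 4.
The 2 values of 66 occupy positions 10–11 → average rank (10+11)/2 = 10.5.
Method 1 values → pooled ranks: 79→4, 80→2, 72→8, 76→6
Rank sum = 4 + 2 + 8 + 6 = 20

20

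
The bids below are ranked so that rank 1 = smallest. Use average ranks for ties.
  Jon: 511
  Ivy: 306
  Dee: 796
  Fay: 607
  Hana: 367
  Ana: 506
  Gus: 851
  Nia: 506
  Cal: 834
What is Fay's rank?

6

Sorted (ascending): 306, 367, 506, 506, 511, 607, 796, 834, 851
The 2 values of 506 occupy positions 3–4 → average rank (3+4)/2 = 3.5.
Fay has value 607 → rank 6.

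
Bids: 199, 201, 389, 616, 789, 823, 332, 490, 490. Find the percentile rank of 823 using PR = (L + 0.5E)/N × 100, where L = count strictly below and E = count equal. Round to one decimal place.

N = 9.
Strictly below 823: 8. Equal to 823: 1.
PR = (8 + 0.5·1)/9 × 100 = 94.4

94.4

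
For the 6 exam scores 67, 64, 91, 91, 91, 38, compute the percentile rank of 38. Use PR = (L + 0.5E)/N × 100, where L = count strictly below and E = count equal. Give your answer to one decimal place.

N = 6.
Strictly below 38: 0. Equal to 38: 1.
PR = (0 + 0.5·1)/6 × 100 = 8.3

8.3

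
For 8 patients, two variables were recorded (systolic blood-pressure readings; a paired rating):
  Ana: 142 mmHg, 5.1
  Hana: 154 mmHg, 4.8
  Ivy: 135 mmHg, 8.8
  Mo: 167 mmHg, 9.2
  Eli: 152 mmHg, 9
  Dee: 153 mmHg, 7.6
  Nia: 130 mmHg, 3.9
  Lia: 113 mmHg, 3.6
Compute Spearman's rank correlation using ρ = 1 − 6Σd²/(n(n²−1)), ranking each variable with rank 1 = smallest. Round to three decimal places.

Ranks of variable 1: 4, 7, 3, 8, 5, 6, 2, 1
Ranks of variable 2: 4, 3, 6, 8, 7, 5, 2, 1
d = r₁ − r₂: 0, 4, -3, 0, -2, 1, 0, 0
d²: 0, 16, 9, 0, 4, 1, 0, 0; Σd² = 30
ρ = 1 − 6·30/(8·63) = 1 − 180/504 = 0.643

0.643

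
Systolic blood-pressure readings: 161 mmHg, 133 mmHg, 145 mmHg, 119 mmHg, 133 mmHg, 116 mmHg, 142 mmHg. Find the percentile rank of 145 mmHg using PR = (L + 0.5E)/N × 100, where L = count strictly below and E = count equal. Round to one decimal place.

78.6

N = 7.
Strictly below 145: 5. Equal to 145: 1.
PR = (5 + 0.5·1)/7 × 100 = 78.6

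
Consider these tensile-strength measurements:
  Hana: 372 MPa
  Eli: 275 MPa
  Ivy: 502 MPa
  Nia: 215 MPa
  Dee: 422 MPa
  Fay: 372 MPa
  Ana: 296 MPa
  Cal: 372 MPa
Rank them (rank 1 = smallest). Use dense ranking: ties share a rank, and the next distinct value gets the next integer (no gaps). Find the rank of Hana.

4

Sorted (ascending): 215, 275, 296, 372, 372, 372, 422, 502
The 3 values of 372 share dense rank 4.
Remaining distinct values take the next consecutive integers.
Hana has value 372 MPa → rank 4.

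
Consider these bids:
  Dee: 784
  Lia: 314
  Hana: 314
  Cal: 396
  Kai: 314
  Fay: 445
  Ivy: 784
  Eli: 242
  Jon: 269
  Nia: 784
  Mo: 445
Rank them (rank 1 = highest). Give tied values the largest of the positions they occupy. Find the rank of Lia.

9

Sorted (descending): 784, 784, 784, 445, 445, 396, 314, 314, 314, 269, 242
The 3 values of 784 occupy positions 1–3 → each gets rank 3.
The 2 values of 445 occupy positions 4–5 → each gets rank 5.
The 3 values of 314 occupy positions 7–9 → each gets rank 9.
Lia has value 314 → rank 9.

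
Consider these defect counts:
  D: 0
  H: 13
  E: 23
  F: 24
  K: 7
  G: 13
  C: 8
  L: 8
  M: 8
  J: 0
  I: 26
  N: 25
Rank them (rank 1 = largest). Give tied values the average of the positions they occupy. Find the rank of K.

10

Sorted (descending): 26, 25, 24, 23, 13, 13, 8, 8, 8, 7, 0, 0
The 2 values of 13 occupy positions 5–6 → average rank (5+6)/2 = 5.5.
The 3 values of 8 occupy positions 7–9 → average rank 8.
The 2 values of 0 occupy positions 11–12 → average rank (11+12)/2 = 11.5.
K has value 7 → rank 10.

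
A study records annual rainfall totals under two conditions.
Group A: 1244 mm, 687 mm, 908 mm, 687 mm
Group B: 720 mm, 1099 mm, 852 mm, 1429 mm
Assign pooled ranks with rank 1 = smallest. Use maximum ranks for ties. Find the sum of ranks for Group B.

Sorted (ascending): 687, 687, 720, 852, 908, 1099, 1244, 1429
The 2 values of 687 occupy positions 1–2 → each gets rank 2.
Group B values → pooled ranks: 720→3, 1099→6, 852→4, 1429→8
Rank sum = 3 + 6 + 4 + 8 = 21

21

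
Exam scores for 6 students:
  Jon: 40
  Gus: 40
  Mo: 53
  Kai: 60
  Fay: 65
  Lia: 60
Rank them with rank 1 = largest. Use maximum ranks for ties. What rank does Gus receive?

Sorted (descending): 65, 60, 60, 53, 40, 40
The 2 values of 60 occupy positions 2–3 → each gets rank 3.
The 2 values of 40 occupy positions 5–6 → each gets rank 6.
Gus has value 40 → rank 6.

6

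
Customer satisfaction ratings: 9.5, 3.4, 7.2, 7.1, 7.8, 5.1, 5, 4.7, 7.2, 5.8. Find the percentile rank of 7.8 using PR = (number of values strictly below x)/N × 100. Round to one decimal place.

N = 10.
Strictly below 7.8: 8. Equal to 7.8: 1.
PR = 8/10 × 100 = 80.0

80.0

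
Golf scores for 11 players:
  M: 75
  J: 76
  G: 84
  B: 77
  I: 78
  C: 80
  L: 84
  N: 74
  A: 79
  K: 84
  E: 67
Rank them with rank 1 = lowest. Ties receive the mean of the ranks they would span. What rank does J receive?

Sorted (ascending): 67, 74, 75, 76, 77, 78, 79, 80, 84, 84, 84
The 3 values of 84 occupy positions 9–11 → average rank 10.
J has value 76 → rank 4.

4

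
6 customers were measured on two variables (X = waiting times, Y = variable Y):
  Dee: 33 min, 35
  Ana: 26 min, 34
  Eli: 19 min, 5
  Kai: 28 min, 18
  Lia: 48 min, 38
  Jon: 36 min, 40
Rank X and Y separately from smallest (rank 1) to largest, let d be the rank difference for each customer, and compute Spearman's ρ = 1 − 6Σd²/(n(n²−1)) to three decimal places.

0.886

Ranks of variable 1: 4, 2, 1, 3, 6, 5
Ranks of variable 2: 4, 3, 1, 2, 5, 6
d = r₁ − r₂: 0, -1, 0, 1, 1, -1
d²: 0, 1, 0, 1, 1, 1; Σd² = 4
ρ = 1 − 6·4/(6·35) = 1 − 24/210 = 0.886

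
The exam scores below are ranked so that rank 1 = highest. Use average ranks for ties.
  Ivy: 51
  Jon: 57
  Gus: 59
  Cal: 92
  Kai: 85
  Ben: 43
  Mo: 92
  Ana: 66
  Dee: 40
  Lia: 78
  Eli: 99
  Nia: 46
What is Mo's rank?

Sorted (descending): 99, 92, 92, 85, 78, 66, 59, 57, 51, 46, 43, 40
The 2 values of 92 occupy positions 2–3 → average rank (2+3)/2 = 2.5.
Mo has value 92 → rank 2.5.

2.5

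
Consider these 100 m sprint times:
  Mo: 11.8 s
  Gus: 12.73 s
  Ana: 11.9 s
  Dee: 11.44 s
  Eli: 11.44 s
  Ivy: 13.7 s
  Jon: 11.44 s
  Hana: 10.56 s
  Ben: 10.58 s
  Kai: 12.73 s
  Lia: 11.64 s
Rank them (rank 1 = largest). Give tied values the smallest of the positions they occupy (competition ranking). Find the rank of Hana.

11

Sorted (descending): 13.7, 12.73, 12.73, 11.9, 11.8, 11.64, 11.44, 11.44, 11.44, 10.58, 10.56
The 2 values of 12.73 occupy positions 2–3 → each gets rank 2.
The 3 values of 11.44 occupy positions 7–9 → each gets rank 7.
Hana has value 10.56 s → rank 11.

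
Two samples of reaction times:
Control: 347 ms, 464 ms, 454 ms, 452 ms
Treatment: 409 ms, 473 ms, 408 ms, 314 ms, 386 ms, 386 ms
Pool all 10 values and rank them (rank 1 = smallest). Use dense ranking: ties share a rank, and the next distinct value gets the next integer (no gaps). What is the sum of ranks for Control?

23

Sorted (ascending): 314, 347, 386, 386, 408, 409, 452, 454, 464, 473
The 2 values of 386 share dense rank 3.
Remaining distinct values take the next consecutive integers.
Control values → pooled ranks: 347→2, 464→8, 454→7, 452→6
Rank sum = 2 + 8 + 7 + 6 = 23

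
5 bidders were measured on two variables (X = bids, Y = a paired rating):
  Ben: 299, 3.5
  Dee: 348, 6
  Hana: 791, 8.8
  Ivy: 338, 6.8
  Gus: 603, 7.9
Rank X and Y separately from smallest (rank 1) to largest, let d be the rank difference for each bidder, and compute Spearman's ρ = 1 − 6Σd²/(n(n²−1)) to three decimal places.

0.900

Ranks of variable 1: 1, 3, 5, 2, 4
Ranks of variable 2: 1, 2, 5, 3, 4
d = r₁ − r₂: 0, 1, 0, -1, 0
d²: 0, 1, 0, 1, 0; Σd² = 2
ρ = 1 − 6·2/(5·24) = 1 − 12/120 = 0.900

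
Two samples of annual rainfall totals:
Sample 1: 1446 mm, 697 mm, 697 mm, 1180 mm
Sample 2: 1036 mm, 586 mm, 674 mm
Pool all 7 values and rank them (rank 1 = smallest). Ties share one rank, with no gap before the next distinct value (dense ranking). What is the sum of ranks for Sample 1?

Sorted (ascending): 586, 674, 697, 697, 1036, 1180, 1446
The 2 values of 697 share dense rank 3.
Remaining distinct values take the next consecutive integers.
Sample 1 values → pooled ranks: 1446→6, 697→3, 697→3, 1180→5
Rank sum = 6 + 3 + 3 + 5 = 17

17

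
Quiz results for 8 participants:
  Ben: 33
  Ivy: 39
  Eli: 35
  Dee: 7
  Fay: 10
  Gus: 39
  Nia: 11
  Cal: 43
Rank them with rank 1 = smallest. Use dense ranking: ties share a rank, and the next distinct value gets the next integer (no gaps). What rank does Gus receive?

Sorted (ascending): 7, 10, 11, 33, 35, 39, 39, 43
The 2 values of 39 share dense rank 6.
Remaining distinct values take the next consecutive integers.
Gus has value 39 → rank 6.

6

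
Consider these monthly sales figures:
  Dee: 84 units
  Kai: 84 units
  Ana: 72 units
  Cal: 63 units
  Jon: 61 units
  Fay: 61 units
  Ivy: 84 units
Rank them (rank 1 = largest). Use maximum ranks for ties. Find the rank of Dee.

3

Sorted (descending): 84, 84, 84, 72, 63, 61, 61
The 3 values of 84 occupy positions 1–3 → each gets rank 3.
The 2 values of 61 occupy positions 6–7 → each gets rank 7.
Dee has value 84 units → rank 3.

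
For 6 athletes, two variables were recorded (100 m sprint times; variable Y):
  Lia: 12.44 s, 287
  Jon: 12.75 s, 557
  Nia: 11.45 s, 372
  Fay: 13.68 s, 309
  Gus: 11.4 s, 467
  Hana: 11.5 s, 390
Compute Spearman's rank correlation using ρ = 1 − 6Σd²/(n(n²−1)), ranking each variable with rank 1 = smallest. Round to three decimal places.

Ranks of variable 1: 4, 5, 2, 6, 1, 3
Ranks of variable 2: 1, 6, 3, 2, 5, 4
d = r₁ − r₂: 3, -1, -1, 4, -4, -1
d²: 9, 1, 1, 16, 16, 1; Σd² = 44
ρ = 1 − 6·44/(6·35) = 1 − 264/210 = -0.257

-0.257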